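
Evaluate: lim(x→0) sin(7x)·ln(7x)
This is a 0·∞ indeterminate form.

Rewrite 0·∞ as a quotient (0/0 or ∞/∞ form), then apply L'Hôpital's rule:
  lim(x→0) sin(7x)·ln(7x) = 0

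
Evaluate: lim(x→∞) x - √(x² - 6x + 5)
This is an ∞-∞ indeterminate form.

Combine fractions or rationalize to convert ∞-∞ to 0/0 form:
  lim(x→∞) x - √(x² - 6x + 5) = 3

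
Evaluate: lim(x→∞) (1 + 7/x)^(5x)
This is an exponential indeterminate form.

For exponential indeterminate forms, take the natural log:
  Let L = lim(x→∞) (1 + 7/x)^(5x)
  Then ln(L) = lim(x→∞) [exponent × ln(base)]
  Evaluate using L'Hôpital or standard limits, then exponentiate.
  L = e^(35)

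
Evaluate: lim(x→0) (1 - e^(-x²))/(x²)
This is a 0/0 indeterminate form.

Apply L'Hôpital's rule: differentiate numerator and denominator separately.
  f(x) = 1 - e^(-x^2)   ⇒   f'(x) = 2·x·e^(-x^2)
  g(x) = x^2   ⇒   g'(x) = 2·x
  lim(x→0) f'(x)/g'(x) = lim(x→0) (2·x·e^(-x^2))/(2·x)
  = 1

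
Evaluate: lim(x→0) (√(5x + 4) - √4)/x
This is a standard limit.

Factor or rationalize the expression:
  lim(x→0) (√(5x + 4) - √4)/x = 5/4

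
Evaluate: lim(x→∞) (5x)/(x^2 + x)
This is an ∞/∞ indeterminate form.

Apply L'Hôpital's rule: differentiate numerator and denominator separately.
  f(x) = 5·x   ⇒   f'(x) = 5
  g(x) = x^2 + x   ⇒   g'(x) = 2·x + 1
  lim(x→∞) f'(x)/g'(x) = lim(x→∞) (5)/(2·x + 1)
  = 0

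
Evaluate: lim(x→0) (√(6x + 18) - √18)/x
This is a standard limit.

Factor or rationalize the expression:
  lim(x→0) (√(6x + 18) - √18)/x = sqrt(2)/2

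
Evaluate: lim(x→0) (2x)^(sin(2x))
This is an exponential indeterminate form.

For exponential indeterminate forms, take the natural log:
  Let L = lim(x→0) (2x)^(sin(2x))
  Then ln(L) = lim(x→0) [exponent × ln(base)]
  Evaluate using L'Hôpital or standard limits, then exponentiate.
  L = 1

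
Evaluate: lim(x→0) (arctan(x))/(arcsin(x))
This is a 0/0 indeterminate form.

Apply L'Hôpital's rule: differentiate numerator and denominator separately.
  f(x) = atan(x)   ⇒   f'(x) = 1/(x^2 + 1)
  g(x) = asin(x)   ⇒   g'(x) = 1/sqrt(1 - x^2)
  lim(x→0) f'(x)/g'(x) = lim(x→0) (1/(x^2 + 1))/(1/sqrt(1 - x^2))
  = 1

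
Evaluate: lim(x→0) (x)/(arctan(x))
This is a 0/0 indeterminate form.

Apply L'Hôpital's rule: differentiate numerator and denominator separately.
  f(x) = x   ⇒   f'(x) = 1
  g(x) = atan(x)   ⇒   g'(x) = 1/(x^2 + 1)
  lim(x→0) f'(x)/g'(x) = lim(x→0) (1)/(1/(x^2 + 1))
  = 1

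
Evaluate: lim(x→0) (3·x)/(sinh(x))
This is a 0/0 indeterminate form.

Apply L'Hôpital's rule: differentiate numerator and denominator separately.
  f(x) = 3·x   ⇒   f'(x) = 3
  g(x) = sinh(x)   ⇒   g'(x) = cosh(x)
  lim(x→0) f'(x)/g'(x) = lim(x→0) (3)/(cosh(x))
  = 3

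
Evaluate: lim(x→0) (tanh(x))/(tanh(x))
This is a 0/0 indeterminate form.

Apply L'Hôpital's rule: differentiate numerator and denominator separately.
  f(x) = tanh(x)   ⇒   f'(x) = 1 - tanh(x)^2
  g(x) = tanh(x)   ⇒   g'(x) = 1 - tanh(x)^2
  lim(x→0) f'(x)/g'(x) = lim(x→0) (1 - tanh(x)^2)/(1 - tanh(x)^2)
  = 1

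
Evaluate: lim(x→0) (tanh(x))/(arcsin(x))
This is a 0/0 indeterminate form.

Apply L'Hôpital's rule: differentiate numerator and denominator separately.
  f(x) = tanh(x)   ⇒   f'(x) = 1 - tanh(x)^2
  g(x) = asin(x)   ⇒   g'(x) = 1/sqrt(1 - x^2)
  lim(x→0) f'(x)/g'(x) = lim(x→0) (1 - tanh(x)^2)/(1/sqrt(1 - x^2))
  = 1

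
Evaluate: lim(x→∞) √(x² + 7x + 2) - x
This is an ∞-∞ indeterminate form.

Combine fractions or rationalize to convert ∞-∞ to 0/0 form:
  lim(x→∞) √(x² + 7x + 2) - x = 7/2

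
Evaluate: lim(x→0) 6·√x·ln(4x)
This is a 0·∞ indeterminate form.

Rewrite 0·∞ as a quotient (0/0 or ∞/∞ form), then apply L'Hôpital's rule:
  lim(x→0) 6·√x·ln(4x) = 0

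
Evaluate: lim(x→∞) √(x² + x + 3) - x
This is an ∞-∞ indeterminate form.

Combine fractions or rationalize to convert ∞-∞ to 0/0 form:
  lim(x→∞) √(x² + x + 3) - x = 1/2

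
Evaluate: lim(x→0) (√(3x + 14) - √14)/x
This is a standard limit.

Factor or rationalize the expression:
  lim(x→0) (√(3x + 14) - √14)/x = 3·sqrt(14)/28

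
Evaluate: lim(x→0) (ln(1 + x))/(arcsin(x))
This is a 0/0 indeterminate form.

Apply L'Hôpital's rule: differentiate numerator and denominator separately.
  f(x) = ln(x + 1)   ⇒   f'(x) = 1/(x + 1)
  g(x) = asin(x)   ⇒   g'(x) = 1/sqrt(1 - x^2)
  lim(x→0) f'(x)/g'(x) = lim(x→0) (1/(x + 1))/(1/sqrt(1 - x^2))
  = 1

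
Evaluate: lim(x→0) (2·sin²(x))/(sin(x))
This is a 0/0 indeterminate form.

Apply L'Hôpital's rule: differentiate numerator and denominator separately.
  f(x) = 2·sin(x)^2   ⇒   f'(x) = 4·sin(x)·cos(x)
  g(x) = sin(x)   ⇒   g'(x) = cos(x)
  lim(x→0) f'(x)/g'(x) = lim(x→0) (4·sin(x)·cos(x))/(cos(x))
  = 0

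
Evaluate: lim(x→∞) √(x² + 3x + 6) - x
This is an ∞-∞ indeterminate form.

Combine fractions or rationalize to convert ∞-∞ to 0/0 form:
  lim(x→∞) √(x² + 3x + 6) - x = 3/2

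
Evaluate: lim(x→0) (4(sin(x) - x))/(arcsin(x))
This is a 0/0 indeterminate form.

Apply L'Hôpital's rule: differentiate numerator and denominator separately.
  f(x) = -4·x + 4·sin(x)   ⇒   f'(x) = 4·cos(x) - 4
  g(x) = asin(x)   ⇒   g'(x) = 1/sqrt(1 - x^2)
  lim(x→0) f'(x)/g'(x) = lim(x→0) (4·cos(x) - 4)/(1/sqrt(1 - x^2))
  = 0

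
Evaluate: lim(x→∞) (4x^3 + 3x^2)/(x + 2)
This is an ∞/∞ indeterminate form.

Apply L'Hôpital's rule: differentiate numerator and denominator separately.
  f(x) = 4·x^3 + 3·x^2   ⇒   f'(x) = 12·x^2 + 6·x
  g(x) = x + 2   ⇒   g'(x) = 1
  lim(x→∞) f'(x)/g'(x) = lim(x→∞) (12·x^2 + 6·x)/(1)
  = ∞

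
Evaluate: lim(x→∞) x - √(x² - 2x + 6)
This is an ∞-∞ indeterminate form.

Combine fractions or rationalize to convert ∞-∞ to 0/0 form:
  lim(x→∞) x - √(x² - 2x + 6) = 1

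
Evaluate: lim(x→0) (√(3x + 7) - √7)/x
This is a standard limit.

Factor or rationalize the expression:
  lim(x→0) (√(3x + 7) - √7)/x = 3·sqrt(7)/14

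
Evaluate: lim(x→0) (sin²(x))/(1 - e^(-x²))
This is a 0/0 indeterminate form.

Apply L'Hôpital's rule: differentiate numerator and denominator separately.
  f(x) = sin(x)^2   ⇒   f'(x) = 2·sin(x)·cos(x)
  g(x) = 1 - e^(-x^2)   ⇒   g'(x) = 2·x·e^(-x^2)
  lim(x→0) f'(x)/g'(x) = lim(x→0) (2·sin(x)·cos(x))/(2·x·e^(-x^2))
  = 1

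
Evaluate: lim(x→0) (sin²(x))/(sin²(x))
This is a 0/0 indeterminate form.

Apply L'Hôpital's rule: differentiate numerator and denominator separately.
  f(x) = sin(x)^2   ⇒   f'(x) = 2·sin(x)·cos(x)
  g(x) = sin(x)^2   ⇒   g'(x) = 2·sin(x)·cos(x)
  lim(x→0) f'(x)/g'(x) = lim(x→0) (2·sin(x)·cos(x))/(2·sin(x)·cos(x))
  = 1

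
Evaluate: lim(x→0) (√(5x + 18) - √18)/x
This is a standard limit.

Factor or rationalize the expression:
  lim(x→0) (√(5x + 18) - √18)/x = 5·sqrt(2)/12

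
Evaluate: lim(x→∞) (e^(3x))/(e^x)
This is an ∞/∞ indeterminate form.

Apply L'Hôpital's rule: differentiate numerator and denominator separately.
  f(x) = e^(3·x)   ⇒   f'(x) = 3·e^(3·x)
  g(x) = e^(x)   ⇒   g'(x) = e^(x)
  lim(x→∞) f'(x)/g'(x) = lim(x→∞) (3·e^(3·x))/(e^(x))
  = ∞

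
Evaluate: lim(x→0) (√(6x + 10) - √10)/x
This is a standard limit.

Factor or rationalize the expression:
  lim(x→0) (√(6x + 10) - √10)/x = 3·sqrt(10)/10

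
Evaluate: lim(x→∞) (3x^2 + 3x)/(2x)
This is an ∞/∞ indeterminate form.

Apply L'Hôpital's rule: differentiate numerator and denominator separately.
  f(x) = 3·x^2 + 3·x   ⇒   f'(x) = 6·x + 3
  g(x) = 2·x   ⇒   g'(x) = 2
  lim(x→∞) f'(x)/g'(x) = lim(x→∞) (6·x + 3)/(2)
  = ∞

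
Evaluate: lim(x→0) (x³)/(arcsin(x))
This is a 0/0 indeterminate form.

Apply L'Hôpital's rule: differentiate numerator and denominator separately.
  f(x) = x^3   ⇒   f'(x) = 3·x^2
  g(x) = asin(x)   ⇒   g'(x) = 1/sqrt(1 - x^2)
  lim(x→0) f'(x)/g'(x) = lim(x→0) (3·x^2)/(1/sqrt(1 - x^2))
  = 0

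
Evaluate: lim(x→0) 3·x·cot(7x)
This is a 0·∞ indeterminate form.

Rewrite 0·∞ as a quotient (0/0 or ∞/∞ form), then apply L'Hôpital's rule:
  lim(x→0) 3·x·cot(7x) = 3/7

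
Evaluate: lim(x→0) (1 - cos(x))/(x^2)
This is a 0/0 indeterminate form.

Apply L'Hôpital's rule: differentiate numerator and denominator separately.
  f(x) = 1 - cos(x)   ⇒   f'(x) = sin(x)
  g(x) = x^2   ⇒   g'(x) = 2·x
  lim(x→0) f'(x)/g'(x) = lim(x→0) (sin(x))/(2·x)
  = 1/2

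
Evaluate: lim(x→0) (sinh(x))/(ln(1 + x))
This is a 0/0 indeterminate form.

Apply L'Hôpital's rule: differentiate numerator and denominator separately.
  f(x) = sinh(x)   ⇒   f'(x) = cosh(x)
  g(x) = ln(x + 1)   ⇒   g'(x) = 1/(x + 1)
  lim(x→0) f'(x)/g'(x) = lim(x→0) (cosh(x))/(1/(x + 1))
  = 1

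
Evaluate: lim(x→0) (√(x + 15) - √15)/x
This is a standard limit.

Factor or rationalize the expression:
  lim(x→0) (√(x + 15) - √15)/x = sqrt(15)/30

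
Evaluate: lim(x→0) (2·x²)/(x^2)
This is a 0/0 indeterminate form.

Apply L'Hôpital's rule: differentiate numerator and denominator separately.
  f(x) = 2·x^2   ⇒   f'(x) = 4·x
  g(x) = x^2   ⇒   g'(x) = 2·x
  lim(x→0) f'(x)/g'(x) = lim(x→0) (4·x)/(2·x)
  = 2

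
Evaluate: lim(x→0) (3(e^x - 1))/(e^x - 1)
This is a 0/0 indeterminate form.

Apply L'Hôpital's rule: differentiate numerator and denominator separately.
  f(x) = 3·e^(x) - 3   ⇒   f'(x) = 3·e^(x)
  g(x) = e^(x) - 1   ⇒   g'(x) = e^(x)
  lim(x→0) f'(x)/g'(x) = lim(x→0) (3·e^(x))/(e^(x))
  = 3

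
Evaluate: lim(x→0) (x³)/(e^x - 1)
This is a 0/0 indeterminate form.

Apply L'Hôpital's rule: differentiate numerator and denominator separately.
  f(x) = x^3   ⇒   f'(x) = 3·x^2
  g(x) = e^(x) - 1   ⇒   g'(x) = e^(x)
  lim(x→0) f'(x)/g'(x) = lim(x→0) (3·x^2)/(e^(x))
  = 0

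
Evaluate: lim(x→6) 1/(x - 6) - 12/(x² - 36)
This is an ∞-∞ indeterminate form.

Combine fractions or rationalize to convert ∞-∞ to 0/0 form:
  lim(x→6) 1/(x - 6) - 12/(x² - 36) = 1/12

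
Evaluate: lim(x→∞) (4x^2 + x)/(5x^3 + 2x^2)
This is an ∞/∞ indeterminate form.

Apply L'Hôpital's rule: differentiate numerator and denominator separately.
  f(x) = 4·x^2 + x   ⇒   f'(x) = 8·x + 1
  g(x) = 5·x^3 + 2·x^2   ⇒   g'(x) = 15·x^2 + 4·x
  lim(x→∞) f'(x)/g'(x) = lim(x→∞) (8·x + 1)/(15·x^2 + 4·x)
  = 0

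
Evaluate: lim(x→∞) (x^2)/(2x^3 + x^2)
This is an ∞/∞ indeterminate form.

Apply L'Hôpital's rule: differentiate numerator and denominator separately.
  f(x) = x^2   ⇒   f'(x) = 2·x
  g(x) = 2·x^3 + x^2   ⇒   g'(x) = 6·x^2 + 2·x
  lim(x→∞) f'(x)/g'(x) = lim(x→∞) (2·x)/(6·x^2 + 2·x)
  = 0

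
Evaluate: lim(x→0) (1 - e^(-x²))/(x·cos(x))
This is a 0/0 indeterminate form.

Apply L'Hôpital's rule: differentiate numerator and denominator separately.
  f(x) = 1 - e^(-x^2)   ⇒   f'(x) = 2·x·e^(-x^2)
  g(x) = x·cos(x)   ⇒   g'(x) = -x·sin(x) + cos(x)
  lim(x→0) f'(x)/g'(x) = lim(x→0) (2·x·e^(-x^2))/(-x·sin(x) + cos(x))
  = 0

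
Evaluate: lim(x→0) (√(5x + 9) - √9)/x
This is a standard limit.

Factor or rationalize the expression:
  lim(x→0) (√(5x + 9) - √9)/x = 5/6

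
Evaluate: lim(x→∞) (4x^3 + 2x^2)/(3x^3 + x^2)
This is an ∞/∞ indeterminate form.

Apply L'Hôpital's rule: differentiate numerator and denominator separately.
  f(x) = 4·x^3 + 2·x^2   ⇒   f'(x) = 12·x^2 + 4·x
  g(x) = 3·x^3 + x^2   ⇒   g'(x) = 9·x^2 + 2·x
  lim(x→∞) f'(x)/g'(x) = lim(x→∞) (12·x^2 + 4·x)/(9·x^2 + 2·x)
  = 4/3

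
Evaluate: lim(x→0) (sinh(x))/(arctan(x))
This is a 0/0 indeterminate form.

Apply L'Hôpital's rule: differentiate numerator and denominator separately.
  f(x) = sinh(x)   ⇒   f'(x) = cosh(x)
  g(x) = atan(x)   ⇒   g'(x) = 1/(x^2 + 1)
  lim(x→0) f'(x)/g'(x) = lim(x→0) (cosh(x))/(1/(x^2 + 1))
  = 1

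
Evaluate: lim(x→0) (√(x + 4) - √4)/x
This is a standard limit.

Factor or rationalize the expression:
  lim(x→0) (√(x + 4) - √4)/x = 1/4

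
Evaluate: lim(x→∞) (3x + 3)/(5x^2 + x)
This is an ∞/∞ indeterminate form.

Apply L'Hôpital's rule: differentiate numerator and denominator separately.
  f(x) = 3·x + 3   ⇒   f'(x) = 3
  g(x) = 5·x^2 + x   ⇒   g'(x) = 10·x + 1
  lim(x→∞) f'(x)/g'(x) = lim(x→∞) (3)/(10·x + 1)
  = 0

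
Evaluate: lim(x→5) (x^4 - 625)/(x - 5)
This is a standard limit.

Factor or rationalize the expression:
  lim(x→5) (x^4 - 625)/(x - 5) = 500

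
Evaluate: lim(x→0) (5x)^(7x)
This is an exponential indeterminate form.

For exponential indeterminate forms, take the natural log:
  Let L = lim(x→0) (5x)^(7x)
  Then ln(L) = lim(x→0) [exponent × ln(base)]
  Evaluate using L'Hôpital or standard limits, then exponentiate.
  L = 1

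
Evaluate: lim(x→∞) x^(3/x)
This is an exponential indeterminate form.

For exponential indeterminate forms, take the natural log:
  Let L = lim(x→∞) x^(3/x)
  Then ln(L) = lim(x→∞) [exponent × ln(base)]
  Evaluate using L'Hôpital or standard limits, then exponentiate.
  L = 1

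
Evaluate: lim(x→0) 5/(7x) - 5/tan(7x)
This is an ∞-∞ indeterminate form.

Combine fractions or rationalize to convert ∞-∞ to 0/0 form:
  lim(x→0) 5/(7x) - 5/tan(7x) = 0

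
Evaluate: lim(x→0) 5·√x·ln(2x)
This is a 0·∞ indeterminate form.

Rewrite 0·∞ as a quotient (0/0 or ∞/∞ form), then apply L'Hôpital's rule:
  lim(x→0) 5·√x·ln(2x) = 0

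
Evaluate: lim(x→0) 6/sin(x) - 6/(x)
This is an ∞-∞ indeterminate form.

Combine fractions or rationalize to convert ∞-∞ to 0/0 form:
  lim(x→0) 6/sin(x) - 6/(x) = 0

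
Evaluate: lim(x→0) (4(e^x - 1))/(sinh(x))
This is a 0/0 indeterminate form.

Apply L'Hôpital's rule: differentiate numerator and denominator separately.
  f(x) = 4·e^(x) - 4   ⇒   f'(x) = 4·e^(x)
  g(x) = sinh(x)   ⇒   g'(x) = cosh(x)
  lim(x→0) f'(x)/g'(x) = lim(x→0) (4·e^(x))/(cosh(x))
  = 4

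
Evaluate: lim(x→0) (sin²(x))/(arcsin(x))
This is a 0/0 indeterminate form.

Apply L'Hôpital's rule: differentiate numerator and denominator separately.
  f(x) = sin(x)^2   ⇒   f'(x) = 2·sin(x)·cos(x)
  g(x) = asin(x)   ⇒   g'(x) = 1/sqrt(1 - x^2)
  lim(x→0) f'(x)/g'(x) = lim(x→0) (2·sin(x)·cos(x))/(1/sqrt(1 - x^2))
  = 0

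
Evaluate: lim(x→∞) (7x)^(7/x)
This is an exponential indeterminate form.

For exponential indeterminate forms, take the natural log:
  Let L = lim(x→∞) (7x)^(7/x)
  Then ln(L) = lim(x→∞) [exponent × ln(base)]
  Evaluate using L'Hôpital or standard limits, then exponentiate.
  L = 1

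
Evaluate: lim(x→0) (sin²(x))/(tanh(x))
This is a 0/0 indeterminate form.

Apply L'Hôpital's rule: differentiate numerator and denominator separately.
  f(x) = sin(x)^2   ⇒   f'(x) = 2·sin(x)·cos(x)
  g(x) = tanh(x)   ⇒   g'(x) = 1 - tanh(x)^2
  lim(x→0) f'(x)/g'(x) = lim(x→0) (2·sin(x)·cos(x))/(1 - tanh(x)^2)
  = 0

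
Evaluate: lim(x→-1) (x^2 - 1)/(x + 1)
This is a standard limit.

Factor or rationalize the expression:
  lim(x→-1) (x^2 - 1)/(x + 1) = -2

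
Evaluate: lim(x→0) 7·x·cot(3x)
This is a 0·∞ indeterminate form.

Rewrite 0·∞ as a quotient (0/0 or ∞/∞ form), then apply L'Hôpital's rule:
  lim(x→0) 7·x·cot(3x) = 7/3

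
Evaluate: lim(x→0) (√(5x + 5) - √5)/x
This is a standard limit.

Factor or rationalize the expression:
  lim(x→0) (√(5x + 5) - √5)/x = sqrt(5)/2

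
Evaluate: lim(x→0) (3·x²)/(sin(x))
This is a 0/0 indeterminate form.

Apply L'Hôpital's rule: differentiate numerator and denominator separately.
  f(x) = 3·x^2   ⇒   f'(x) = 6·x
  g(x) = sin(x)   ⇒   g'(x) = cos(x)
  lim(x→0) f'(x)/g'(x) = lim(x→0) (6·x)/(cos(x))
  = 0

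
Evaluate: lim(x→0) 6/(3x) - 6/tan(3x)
This is an ∞-∞ indeterminate form.

Combine fractions or rationalize to convert ∞-∞ to 0/0 form:
  lim(x→0) 6/(3x) - 6/tan(3x) = 0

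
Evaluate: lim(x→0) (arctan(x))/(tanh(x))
This is a 0/0 indeterminate form.

Apply L'Hôpital's rule: differentiate numerator and denominator separately.
  f(x) = atan(x)   ⇒   f'(x) = 1/(x^2 + 1)
  g(x) = tanh(x)   ⇒   g'(x) = 1 - tanh(x)^2
  lim(x→0) f'(x)/g'(x) = lim(x→0) (1/(x^2 + 1))/(1 - tanh(x)^2)
  = 1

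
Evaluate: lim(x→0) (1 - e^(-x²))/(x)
This is a 0/0 indeterminate form.

Apply L'Hôpital's rule: differentiate numerator and denominator separately.
  f(x) = 1 - e^(-x^2)   ⇒   f'(x) = 2·x·e^(-x^2)
  g(x) = x   ⇒   g'(x) = 1
  lim(x→0) f'(x)/g'(x) = lim(x→0) (2·x·e^(-x^2))/(1)
  = 0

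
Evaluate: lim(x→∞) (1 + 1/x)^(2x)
This is an exponential indeterminate form.

For exponential indeterminate forms, take the natural log:
  Let L = lim(x→∞) (1 + 1/x)^(2x)
  Then ln(L) = lim(x→∞) [exponent × ln(base)]
  Evaluate using L'Hôpital or standard limits, then exponentiate.
  L = e²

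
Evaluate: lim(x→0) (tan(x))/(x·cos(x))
This is a 0/0 indeterminate form.

Apply L'Hôpital's rule: differentiate numerator and denominator separately.
  f(x) = tan(x)   ⇒   f'(x) = tan(x)^2 + 1
  g(x) = x·cos(x)   ⇒   g'(x) = -x·sin(x) + cos(x)
  lim(x→0) f'(x)/g'(x) = lim(x→0) (tan(x)^2 + 1)/(-x·sin(x) + cos(x))
  = 1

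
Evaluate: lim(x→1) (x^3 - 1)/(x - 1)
This is a standard limit.

Factor or rationalize the expression:
  lim(x→1) (x^3 - 1)/(x - 1) = 3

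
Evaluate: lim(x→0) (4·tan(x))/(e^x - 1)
This is a 0/0 indeterminate form.

Apply L'Hôpital's rule: differentiate numerator and denominator separately.
  f(x) = 4·tan(x)   ⇒   f'(x) = 4·tan(x)^2 + 4
  g(x) = e^(x) - 1   ⇒   g'(x) = e^(x)
  lim(x→0) f'(x)/g'(x) = lim(x→0) (4·tan(x)^2 + 4)/(e^(x))
  = 4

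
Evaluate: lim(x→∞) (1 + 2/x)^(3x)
This is an exponential indeterminate form.

For exponential indeterminate forms, take the natural log:
  Let L = lim(x→∞) (1 + 2/x)^(3x)
  Then ln(L) = lim(x→∞) [exponent × ln(base)]
  Evaluate using L'Hôpital or standard limits, then exponentiate.
  L = e^(6)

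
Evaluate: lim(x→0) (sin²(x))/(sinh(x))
This is a 0/0 indeterminate form.

Apply L'Hôpital's rule: differentiate numerator and denominator separately.
  f(x) = sin(x)^2   ⇒   f'(x) = 2·sin(x)·cos(x)
  g(x) = sinh(x)   ⇒   g'(x) = cosh(x)
  lim(x→0) f'(x)/g'(x) = lim(x→0) (2·sin(x)·cos(x))/(cosh(x))
  = 0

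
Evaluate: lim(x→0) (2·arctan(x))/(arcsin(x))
This is a 0/0 indeterminate form.

Apply L'Hôpital's rule: differentiate numerator and denominator separately.
  f(x) = 2·atan(x)   ⇒   f'(x) = 2/(x^2 + 1)
  g(x) = asin(x)   ⇒   g'(x) = 1/sqrt(1 - x^2)
  lim(x→0) f'(x)/g'(x) = lim(x→0) (2/(x^2 + 1))/(1/sqrt(1 - x^2))
  = 2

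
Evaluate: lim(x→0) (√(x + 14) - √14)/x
This is a standard limit.

Factor or rationalize the expression:
  lim(x→0) (√(x + 14) - √14)/x = sqrt(14)/28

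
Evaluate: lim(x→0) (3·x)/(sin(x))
This is a 0/0 indeterminate form.

Apply L'Hôpital's rule: differentiate numerator and denominator separately.
  f(x) = 3·x   ⇒   f'(x) = 3
  g(x) = sin(x)   ⇒   g'(x) = cos(x)
  lim(x→0) f'(x)/g'(x) = lim(x→0) (3)/(cos(x))
  = 3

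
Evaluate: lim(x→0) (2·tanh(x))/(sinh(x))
This is a 0/0 indeterminate form.

Apply L'Hôpital's rule: differentiate numerator and denominator separately.
  f(x) = 2·tanh(x)   ⇒   f'(x) = 2 - 2·tanh(x)^2
  g(x) = sinh(x)   ⇒   g'(x) = cosh(x)
  lim(x→0) f'(x)/g'(x) = lim(x→0) (2 - 2·tanh(x)^2)/(cosh(x))
  = 2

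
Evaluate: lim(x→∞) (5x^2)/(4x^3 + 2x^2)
This is an ∞/∞ indeterminate form.

Apply L'Hôpital's rule: differentiate numerator and denominator separately.
  f(x) = 5·x^2   ⇒   f'(x) = 10·x
  g(x) = 4·x^3 + 2·x^2   ⇒   g'(x) = 12·x^2 + 4·x
  lim(x→∞) f'(x)/g'(x) = lim(x→∞) (10·x)/(12·x^2 + 4·x)
  = 0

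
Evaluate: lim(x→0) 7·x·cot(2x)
This is a 0·∞ indeterminate form.

Rewrite 0·∞ as a quotient (0/0 or ∞/∞ form), then apply L'Hôpital's rule:
  lim(x→0) 7·x·cot(2x) = 7/2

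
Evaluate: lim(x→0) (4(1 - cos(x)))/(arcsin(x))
This is a 0/0 indeterminate form.

Apply L'Hôpital's rule: differentiate numerator and denominator separately.
  f(x) = 4 - 4·cos(x)   ⇒   f'(x) = 4·sin(x)
  g(x) = asin(x)   ⇒   g'(x) = 1/sqrt(1 - x^2)
  lim(x→0) f'(x)/g'(x) = lim(x→0) (4·sin(x))/(1/sqrt(1 - x^2))
  = 0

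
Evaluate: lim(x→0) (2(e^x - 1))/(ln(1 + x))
This is a 0/0 indeterminate form.

Apply L'Hôpital's rule: differentiate numerator and denominator separately.
  f(x) = 2·e^(x) - 2   ⇒   f'(x) = 2·e^(x)
  g(x) = ln(x + 1)   ⇒   g'(x) = 1/(x + 1)
  lim(x→0) f'(x)/g'(x) = lim(x→0) (2·e^(x))/(1/(x + 1))
  = 2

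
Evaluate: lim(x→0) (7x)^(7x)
This is an exponential indeterminate form.

For exponential indeterminate forms, take the natural log:
  Let L = lim(x→0) (7x)^(7x)
  Then ln(L) = lim(x→0) [exponent × ln(base)]
  Evaluate using L'Hôpital or standard limits, then exponentiate.
  L = 1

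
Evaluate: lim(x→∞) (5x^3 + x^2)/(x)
This is an ∞/∞ indeterminate form.

Apply L'Hôpital's rule: differentiate numerator and denominator separately.
  f(x) = 5·x^3 + x^2   ⇒   f'(x) = 15·x^2 + 2·x
  g(x) = x   ⇒   g'(x) = 1
  lim(x→∞) f'(x)/g'(x) = lim(x→∞) (15·x^2 + 2·x)/(1)
  = ∞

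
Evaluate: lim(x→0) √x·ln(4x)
This is a 0·∞ indeterminate form.

Rewrite 0·∞ as a quotient (0/0 or ∞/∞ form), then apply L'Hôpital's rule:
  lim(x→0) √x·ln(4x) = 0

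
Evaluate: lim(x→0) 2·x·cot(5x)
This is a 0·∞ indeterminate form.

Rewrite 0·∞ as a quotient (0/0 or ∞/∞ form), then apply L'Hôpital's rule:
  lim(x→0) 2·x·cot(5x) = 2/5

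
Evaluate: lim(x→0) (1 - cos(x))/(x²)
This is a 0/0 indeterminate form.

Apply L'Hôpital's rule: differentiate numerator and denominator separately.
  f(x) = 1 - cos(x)   ⇒   f'(x) = sin(x)
  g(x) = x^2   ⇒   g'(x) = 2·x
  lim(x→0) f'(x)/g'(x) = lim(x→0) (sin(x))/(2·x)
  = 1/2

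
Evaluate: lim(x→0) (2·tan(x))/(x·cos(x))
This is a 0/0 indeterminate form.

Apply L'Hôpital's rule: differentiate numerator and denominator separately.
  f(x) = 2·tan(x)   ⇒   f'(x) = 2·tan(x)^2 + 2
  g(x) = x·cos(x)   ⇒   g'(x) = -x·sin(x) + cos(x)
  lim(x→0) f'(x)/g'(x) = lim(x→0) (2·tan(x)^2 + 2)/(-x·sin(x) + cos(x))
  = 2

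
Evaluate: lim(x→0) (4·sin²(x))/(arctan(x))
This is a 0/0 indeterminate form.

Apply L'Hôpital's rule: differentiate numerator and denominator separately.
  f(x) = 4·sin(x)^2   ⇒   f'(x) = 8·sin(x)·cos(x)
  g(x) = atan(x)   ⇒   g'(x) = 1/(x^2 + 1)
  lim(x→0) f'(x)/g'(x) = lim(x→0) (8·sin(x)·cos(x))/(1/(x^2 + 1))
  = 0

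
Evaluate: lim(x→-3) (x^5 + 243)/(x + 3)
This is a standard limit.

Factor or rationalize the expression:
  lim(x→-3) (x^5 + 243)/(x + 3) = 405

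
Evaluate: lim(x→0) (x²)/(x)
This is a 0/0 indeterminate form.

Apply L'Hôpital's rule: differentiate numerator and denominator separately.
  f(x) = x^2   ⇒   f'(x) = 2·x
  g(x) = x   ⇒   g'(x) = 1
  lim(x→0) f'(x)/g'(x) = lim(x→0) (2·x)/(1)
  = 0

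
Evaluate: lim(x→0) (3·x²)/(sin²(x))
This is a 0/0 indeterminate form.

Apply L'Hôpital's rule: differentiate numerator and denominator separately.
  f(x) = 3·x^2   ⇒   f'(x) = 6·x
  g(x) = sin(x)^2   ⇒   g'(x) = 2·sin(x)·cos(x)
  lim(x→0) f'(x)/g'(x) = lim(x→0) (6·x)/(2·sin(x)·cos(x))
  = 3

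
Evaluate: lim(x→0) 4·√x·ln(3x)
This is a 0·∞ indeterminate form.

Rewrite 0·∞ as a quotient (0/0 or ∞/∞ form), then apply L'Hôpital's rule:
  lim(x→0) 4·√x·ln(3x) = 0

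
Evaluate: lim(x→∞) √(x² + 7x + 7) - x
This is an ∞-∞ indeterminate form.

Combine fractions or rationalize to convert ∞-∞ to 0/0 form:
  lim(x→∞) √(x² + 7x + 7) - x = 7/2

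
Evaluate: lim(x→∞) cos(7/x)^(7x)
This is an exponential indeterminate form.

For exponential indeterminate forms, take the natural log:
  Let L = lim(x→∞) cos(7/x)^(7x)
  Then ln(L) = lim(x→∞) [exponent × ln(base)]
  Evaluate using L'Hôpital or standard limits, then exponentiate.
  L = 1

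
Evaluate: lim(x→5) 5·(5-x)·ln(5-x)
This is a 0·∞ indeterminate form.

Rewrite 0·∞ as a quotient (0/0 or ∞/∞ form), then apply L'Hôpital's rule:
  lim(x→5) 5·(5-x)·ln(5-x) = 0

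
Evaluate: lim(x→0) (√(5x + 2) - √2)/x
This is a standard limit.

Factor or rationalize the expression:
  lim(x→0) (√(5x + 2) - √2)/x = 5·sqrt(2)/4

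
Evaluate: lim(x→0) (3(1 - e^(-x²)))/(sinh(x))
This is a 0/0 indeterminate form.

Apply L'Hôpital's rule: differentiate numerator and denominator separately.
  f(x) = 3 - 3·e^(-x^2)   ⇒   f'(x) = 6·x·e^(-x^2)
  g(x) = sinh(x)   ⇒   g'(x) = cosh(x)
  lim(x→0) f'(x)/g'(x) = lim(x→0) (6·x·e^(-x^2))/(cosh(x))
  = 0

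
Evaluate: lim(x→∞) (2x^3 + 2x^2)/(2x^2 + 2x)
This is an ∞/∞ indeterminate form.

Apply L'Hôpital's rule: differentiate numerator and denominator separately.
  f(x) = 2·x^3 + 2·x^2   ⇒   f'(x) = 6·x^2 + 4·x
  g(x) = 2·x^2 + 2·x   ⇒   g'(x) = 4·x + 2
  lim(x→∞) f'(x)/g'(x) = lim(x→∞) (6·x^2 + 4·x)/(4·x + 2)
  = ∞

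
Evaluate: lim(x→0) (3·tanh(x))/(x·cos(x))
This is a 0/0 indeterminate form.

Apply L'Hôpital's rule: differentiate numerator and denominator separately.
  f(x) = 3·tanh(x)   ⇒   f'(x) = 3 - 3·tanh(x)^2
  g(x) = x·cos(x)   ⇒   g'(x) = -x·sin(x) + cos(x)
  lim(x→0) f'(x)/g'(x) = lim(x→0) (3 - 3·tanh(x)^2)/(-x·sin(x) + cos(x))
  = 3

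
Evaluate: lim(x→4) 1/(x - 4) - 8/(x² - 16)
This is an ∞-∞ indeterminate form.

Combine fractions or rationalize to convert ∞-∞ to 0/0 form:
  lim(x→4) 1/(x - 4) - 8/(x² - 16) = 1/8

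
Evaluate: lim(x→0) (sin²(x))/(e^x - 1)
This is a 0/0 indeterminate form.

Apply L'Hôpital's rule: differentiate numerator and denominator separately.
  f(x) = sin(x)^2   ⇒   f'(x) = 2·sin(x)·cos(x)
  g(x) = e^(x) - 1   ⇒   g'(x) = e^(x)
  lim(x→0) f'(x)/g'(x) = lim(x→0) (2·sin(x)·cos(x))/(e^(x))
  = 0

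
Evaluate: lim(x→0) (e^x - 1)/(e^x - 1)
This is a 0/0 indeterminate form.

Apply L'Hôpital's rule: differentiate numerator and denominator separately.
  f(x) = e^(x) - 1   ⇒   f'(x) = e^(x)
  g(x) = e^(x) - 1   ⇒   g'(x) = e^(x)
  lim(x→0) f'(x)/g'(x) = lim(x→0) (e^(x))/(e^(x))
  = 1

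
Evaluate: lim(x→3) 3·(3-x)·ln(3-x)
This is a 0·∞ indeterminate form.

Rewrite 0·∞ as a quotient (0/0 or ∞/∞ form), then apply L'Hôpital's rule:
  lim(x→3) 3·(3-x)·ln(3-x) = 0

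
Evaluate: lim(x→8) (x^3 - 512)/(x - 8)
This is a standard limit.

Factor or rationalize the expression:
  lim(x→8) (x^3 - 512)/(x - 8) = 192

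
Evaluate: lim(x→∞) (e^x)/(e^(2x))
This is an ∞/∞ indeterminate form.

Apply L'Hôpital's rule: differentiate numerator and denominator separately.
  f(x) = e^(x)   ⇒   f'(x) = e^(x)
  g(x) = e^(2·x)   ⇒   g'(x) = 2·e^(2·x)
  lim(x→∞) f'(x)/g'(x) = lim(x→∞) (e^(x))/(2·e^(2·x))
  = 0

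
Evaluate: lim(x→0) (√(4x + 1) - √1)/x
This is a standard limit.

Factor or rationalize the expression:
  lim(x→0) (√(4x + 1) - √1)/x = 2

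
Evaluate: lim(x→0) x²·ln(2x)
This is a 0·∞ indeterminate form.

Rewrite 0·∞ as a quotient (0/0 or ∞/∞ form), then apply L'Hôpital's rule:
  lim(x→0) x²·ln(2x) = 0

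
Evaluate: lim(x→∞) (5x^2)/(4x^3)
This is an ∞/∞ indeterminate form.

Apply L'Hôpital's rule: differentiate numerator and denominator separately.
  f(x) = 5·x^2   ⇒   f'(x) = 10·x
  g(x) = 4·x^3   ⇒   g'(x) = 12·x^2
  lim(x→∞) f'(x)/g'(x) = lim(x→∞) (10·x)/(12·x^2)
  = 0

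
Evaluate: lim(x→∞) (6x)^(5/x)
This is an exponential indeterminate form.

For exponential indeterminate forms, take the natural log:
  Let L = lim(x→∞) (6x)^(5/x)
  Then ln(L) = lim(x→∞) [exponent × ln(base)]
  Evaluate using L'Hôpital or standard limits, then exponentiate.
  L = 1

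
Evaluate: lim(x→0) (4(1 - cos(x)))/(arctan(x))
This is a 0/0 indeterminate form.

Apply L'Hôpital's rule: differentiate numerator and denominator separately.
  f(x) = 4 - 4·cos(x)   ⇒   f'(x) = 4·sin(x)
  g(x) = atan(x)   ⇒   g'(x) = 1/(x^2 + 1)
  lim(x→0) f'(x)/g'(x) = lim(x→0) (4·sin(x))/(1/(x^2 + 1))
  = 0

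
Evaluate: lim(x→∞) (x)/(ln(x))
This is an ∞/∞ indeterminate form.

Apply L'Hôpital's rule: differentiate numerator and denominator separately.
  f(x) = x   ⇒   f'(x) = 1
  g(x) = ln(x)   ⇒   g'(x) = 1/x
  lim(x→∞) f'(x)/g'(x) = lim(x→∞) (1)/(1/x)
  = ∞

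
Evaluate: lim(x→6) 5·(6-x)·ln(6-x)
This is a 0·∞ indeterminate form.

Rewrite 0·∞ as a quotient (0/0 or ∞/∞ form), then apply L'Hôpital's rule:
  lim(x→6) 5·(6-x)·ln(6-x) = 0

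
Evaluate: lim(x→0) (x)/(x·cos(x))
This is a 0/0 indeterminate form.

Apply L'Hôpital's rule: differentiate numerator and denominator separately.
  f(x) = x   ⇒   f'(x) = 1
  g(x) = x·cos(x)   ⇒   g'(x) = -x·sin(x) + cos(x)
  lim(x→0) f'(x)/g'(x) = lim(x→0) (1)/(-x·sin(x) + cos(x))
  = 1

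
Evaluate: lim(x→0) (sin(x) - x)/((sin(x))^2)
This is a 0/0 indeterminate form.

Apply L'Hôpital's rule: differentiate numerator and denominator separately.
  f(x) = -x + sin(x)   ⇒   f'(x) = cos(x) - 1
  g(x) = sin(x)^2   ⇒   g'(x) = 2·sin(x)·cos(x)
  lim(x→0) f'(x)/g'(x) = lim(x→0) (cos(x) - 1)/(2·sin(x)·cos(x))
  = 0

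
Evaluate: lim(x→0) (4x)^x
This is an exponential indeterminate form.

For exponential indeterminate forms, take the natural log:
  Let L = lim(x→0) (4x)^x
  Then ln(L) = lim(x→0) [exponent × ln(base)]
  Evaluate using L'Hôpital or standard limits, then exponentiate.
  L = 1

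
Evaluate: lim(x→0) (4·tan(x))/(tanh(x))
This is a 0/0 indeterminate form.

Apply L'Hôpital's rule: differentiate numerator and denominator separately.
  f(x) = 4·tan(x)   ⇒   f'(x) = 4·tan(x)^2 + 4
  g(x) = tanh(x)   ⇒   g'(x) = 1 - tanh(x)^2
  lim(x→0) f'(x)/g'(x) = lim(x→0) (4·tan(x)^2 + 4)/(1 - tanh(x)^2)
  = 4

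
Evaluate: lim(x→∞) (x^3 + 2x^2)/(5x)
This is an ∞/∞ indeterminate form.

Apply L'Hôpital's rule: differentiate numerator and denominator separately.
  f(x) = x^3 + 2·x^2   ⇒   f'(x) = 3·x^2 + 4·x
  g(x) = 5·x   ⇒   g'(x) = 5
  lim(x→∞) f'(x)/g'(x) = lim(x→∞) (3·x^2 + 4·x)/(5)
  = ∞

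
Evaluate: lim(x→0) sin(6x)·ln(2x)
This is a 0·∞ indeterminate form.

Rewrite 0·∞ as a quotient (0/0 or ∞/∞ form), then apply L'Hôpital's rule:
  lim(x→0) sin(6x)·ln(2x) = 0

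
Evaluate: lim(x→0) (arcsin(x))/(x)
This is a 0/0 indeterminate form.

Apply L'Hôpital's rule: differentiate numerator and denominator separately.
  f(x) = asin(x)   ⇒   f'(x) = 1/sqrt(1 - x^2)
  g(x) = x   ⇒   g'(x) = 1
  lim(x→0) f'(x)/g'(x) = lim(x→0) (1/sqrt(1 - x^2))/(1)
  = 1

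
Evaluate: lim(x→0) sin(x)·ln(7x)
This is a 0·∞ indeterminate form.

Rewrite 0·∞ as a quotient (0/0 or ∞/∞ form), then apply L'Hôpital's rule:
  lim(x→0) sin(x)·ln(7x) = 0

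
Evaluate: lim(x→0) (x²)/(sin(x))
This is a 0/0 indeterminate form.

Apply L'Hôpital's rule: differentiate numerator and denominator separately.
  f(x) = x^2   ⇒   f'(x) = 2·x
  g(x) = sin(x)   ⇒   g'(x) = cos(x)
  lim(x→0) f'(x)/g'(x) = lim(x→0) (2·x)/(cos(x))
  = 0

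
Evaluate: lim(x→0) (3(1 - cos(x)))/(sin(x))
This is a 0/0 indeterminate form.

Apply L'Hôpital's rule: differentiate numerator and denominator separately.
  f(x) = 3 - 3·cos(x)   ⇒   f'(x) = 3·sin(x)
  g(x) = sin(x)   ⇒   g'(x) = cos(x)
  lim(x→0) f'(x)/g'(x) = lim(x→0) (3·sin(x))/(cos(x))
  = 0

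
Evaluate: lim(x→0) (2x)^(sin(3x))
This is an exponential indeterminate form.

For exponential indeterminate forms, take the natural log:
  Let L = lim(x→0) (2x)^(sin(3x))
  Then ln(L) = lim(x→0) [exponent × ln(base)]
  Evaluate using L'Hôpital or standard limits, then exponentiate.
  L = 1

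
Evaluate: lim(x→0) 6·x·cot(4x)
This is a 0·∞ indeterminate form.

Rewrite 0·∞ as a quotient (0/0 or ∞/∞ form), then apply L'Hôpital's rule:
  lim(x→0) 6·x·cot(4x) = 3/2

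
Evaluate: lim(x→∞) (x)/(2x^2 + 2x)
This is an ∞/∞ indeterminate form.

Apply L'Hôpital's rule: differentiate numerator and denominator separately.
  f(x) = x   ⇒   f'(x) = 1
  g(x) = 2·x^2 + 2·x   ⇒   g'(x) = 4·x + 2
  lim(x→∞) f'(x)/g'(x) = lim(x→∞) (1)/(4·x + 2)
  = 0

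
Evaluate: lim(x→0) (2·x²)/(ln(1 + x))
This is a 0/0 indeterminate form.

Apply L'Hôpital's rule: differentiate numerator and denominator separately.
  f(x) = 2·x^2   ⇒   f'(x) = 4·x
  g(x) = ln(x + 1)   ⇒   g'(x) = 1/(x + 1)
  lim(x→0) f'(x)/g'(x) = lim(x→0) (4·x)/(1/(x + 1))
  = 0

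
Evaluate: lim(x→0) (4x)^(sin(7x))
This is an exponential indeterminate form.

For exponential indeterminate forms, take the natural log:
  Let L = lim(x→0) (4x)^(sin(7x))
  Then ln(L) = lim(x→0) [exponent × ln(base)]
  Evaluate using L'Hôpital or standard limits, then exponentiate.
  L = 1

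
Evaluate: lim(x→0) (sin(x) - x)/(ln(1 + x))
This is a 0/0 indeterminate form.

Apply L'Hôpital's rule: differentiate numerator and denominator separately.
  f(x) = -x + sin(x)   ⇒   f'(x) = cos(x) - 1
  g(x) = ln(x + 1)   ⇒   g'(x) = 1/(x + 1)
  lim(x→0) f'(x)/g'(x) = lim(x→0) (cos(x) - 1)/(1/(x + 1))
  = 0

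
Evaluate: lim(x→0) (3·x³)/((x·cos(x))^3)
This is a 0/0 indeterminate form.

Apply L'Hôpital's rule: differentiate numerator and denominator separately.
  f(x) = 3·x^3   ⇒   f'(x) = 9·x^2
  g(x) = x^3·cos(x)^3   ⇒   g'(x) = -3·x^3·sin(x)·cos(x)^2 + 3·x^2·cos(x)^3
  lim(x→0) f'(x)/g'(x) = lim(x→0) (9·x^2)/(-3·x^3·sin(x)·cos(x)^2 + 3·x^2·cos(x)^3)
  = 3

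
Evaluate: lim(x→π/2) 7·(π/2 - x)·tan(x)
This is a 0·∞ indeterminate form.

Rewrite 0·∞ as a quotient (0/0 or ∞/∞ form), then apply L'Hôpital's rule:
  lim(x→π/2) 7·(π/2 - x)·tan(x) = 7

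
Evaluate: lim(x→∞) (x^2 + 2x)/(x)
This is an ∞/∞ indeterminate form.

Apply L'Hôpital's rule: differentiate numerator and denominator separately.
  f(x) = x^2 + 2·x   ⇒   f'(x) = 2·x + 2
  g(x) = x   ⇒   g'(x) = 1
  lim(x→∞) f'(x)/g'(x) = lim(x→∞) (2·x + 2)/(1)
  = ∞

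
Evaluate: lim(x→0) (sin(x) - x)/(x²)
This is a 0/0 indeterminate form.

Apply L'Hôpital's rule: differentiate numerator and denominator separately.
  f(x) = -x + sin(x)   ⇒   f'(x) = cos(x) - 1
  g(x) = x^2   ⇒   g'(x) = 2·x
  lim(x→0) f'(x)/g'(x) = lim(x→0) (cos(x) - 1)/(2·x)
  = 0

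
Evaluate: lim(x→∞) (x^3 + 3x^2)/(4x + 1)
This is an ∞/∞ indeterminate form.

Apply L'Hôpital's rule: differentiate numerator and denominator separately.
  f(x) = x^3 + 3·x^2   ⇒   f'(x) = 3·x^2 + 6·x
  g(x) = 4·x + 1   ⇒   g'(x) = 4
  lim(x→∞) f'(x)/g'(x) = lim(x→∞) (3·x^2 + 6·x)/(4)
  = ∞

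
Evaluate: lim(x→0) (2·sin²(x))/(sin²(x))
This is a 0/0 indeterminate form.

Apply L'Hôpital's rule: differentiate numerator and denominator separately.
  f(x) = 2·sin(x)^2   ⇒   f'(x) = 4·sin(x)·cos(x)
  g(x) = sin(x)^2   ⇒   g'(x) = 2·sin(x)·cos(x)
  lim(x→0) f'(x)/g'(x) = lim(x→0) (4·sin(x)·cos(x))/(2·sin(x)·cos(x))
  = 2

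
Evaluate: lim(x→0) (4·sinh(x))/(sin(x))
This is a 0/0 indeterminate form.

Apply L'Hôpital's rule: differentiate numerator and denominator separately.
  f(x) = 4·sinh(x)   ⇒   f'(x) = 4·cosh(x)
  g(x) = sin(x)   ⇒   g'(x) = cos(x)
  lim(x→0) f'(x)/g'(x) = lim(x→0) (4·cosh(x))/(cos(x))
  = 4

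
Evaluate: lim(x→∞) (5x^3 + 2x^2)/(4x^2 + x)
This is an ∞/∞ indeterminate form.

Apply L'Hôpital's rule: differentiate numerator and denominator separately.
  f(x) = 5·x^3 + 2·x^2   ⇒   f'(x) = 15·x^2 + 4·x
  g(x) = 4·x^2 + x   ⇒   g'(x) = 8·x + 1
  lim(x→∞) f'(x)/g'(x) = lim(x→∞) (15·x^2 + 4·x)/(8·x + 1)
  = ∞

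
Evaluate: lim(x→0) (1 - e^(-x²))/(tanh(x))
This is a 0/0 indeterminate form.

Apply L'Hôpital's rule: differentiate numerator and denominator separately.
  f(x) = 1 - e^(-x^2)   ⇒   f'(x) = 2·x·e^(-x^2)
  g(x) = tanh(x)   ⇒   g'(x) = 1 - tanh(x)^2
  lim(x→0) f'(x)/g'(x) = lim(x→0) (2·x·e^(-x^2))/(1 - tanh(x)^2)
  = 0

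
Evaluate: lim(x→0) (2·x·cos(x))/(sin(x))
This is a 0/0 indeterminate form.

Apply L'Hôpital's rule: differentiate numerator and denominator separately.
  f(x) = 2·x·cos(x)   ⇒   f'(x) = -2·x·sin(x) + 2·cos(x)
  g(x) = sin(x)   ⇒   g'(x) = cos(x)
  lim(x→0) f'(x)/g'(x) = lim(x→0) (-2·x·sin(x) + 2·cos(x))/(cos(x))
  = 2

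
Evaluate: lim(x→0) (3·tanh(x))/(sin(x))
This is a 0/0 indeterminate form.

Apply L'Hôpital's rule: differentiate numerator and denominator separately.
  f(x) = 3·tanh(x)   ⇒   f'(x) = 3 - 3·tanh(x)^2
  g(x) = sin(x)   ⇒   g'(x) = cos(x)
  lim(x→0) f'(x)/g'(x) = lim(x→0) (3 - 3·tanh(x)^2)/(cos(x))
  = 3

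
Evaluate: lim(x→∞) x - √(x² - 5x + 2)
This is an ∞-∞ indeterminate form.

Combine fractions or rationalize to convert ∞-∞ to 0/0 form:
  lim(x→∞) x - √(x² - 5x + 2) = 5/2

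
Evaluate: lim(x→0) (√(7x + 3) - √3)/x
This is a standard limit.

Factor or rationalize the expression:
  lim(x→0) (√(7x + 3) - √3)/x = 7·sqrt(3)/6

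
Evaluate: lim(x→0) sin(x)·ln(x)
This is a 0·∞ indeterminate form.

Rewrite 0·∞ as a quotient (0/0 or ∞/∞ form), then apply L'Hôpital's rule:
  lim(x→0) sin(x)·ln(x) = 0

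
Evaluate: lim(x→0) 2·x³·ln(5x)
This is a 0·∞ indeterminate form.

Rewrite 0·∞ as a quotient (0/0 or ∞/∞ form), then apply L'Hôpital's rule:
  lim(x→0) 2·x³·ln(5x) = 0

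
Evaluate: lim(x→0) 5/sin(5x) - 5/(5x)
This is an ∞-∞ indeterminate form.

Combine fractions or rationalize to convert ∞-∞ to 0/0 form:
  lim(x→0) 5/sin(5x) - 5/(5x) = 0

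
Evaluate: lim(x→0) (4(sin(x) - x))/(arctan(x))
This is a 0/0 indeterminate form.

Apply L'Hôpital's rule: differentiate numerator and denominator separately.
  f(x) = -4·x + 4·sin(x)   ⇒   f'(x) = 4·cos(x) - 4
  g(x) = atan(x)   ⇒   g'(x) = 1/(x^2 + 1)
  lim(x→0) f'(x)/g'(x) = lim(x→0) (4·cos(x) - 4)/(1/(x^2 + 1))
  = 0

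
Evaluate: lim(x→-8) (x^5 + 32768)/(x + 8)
This is a standard limit.

Factor or rationalize the expression:
  lim(x→-8) (x^5 + 32768)/(x + 8) = 20480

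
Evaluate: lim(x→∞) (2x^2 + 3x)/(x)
This is an ∞/∞ indeterminate form.

Apply L'Hôpital's rule: differentiate numerator and denominator separately.
  f(x) = 2·x^2 + 3·x   ⇒   f'(x) = 4·x + 3
  g(x) = x   ⇒   g'(x) = 1
  lim(x→∞) f'(x)/g'(x) = lim(x→∞) (4·x + 3)/(1)
  = ∞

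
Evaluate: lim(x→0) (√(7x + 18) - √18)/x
This is a standard limit.

Factor or rationalize the expression:
  lim(x→0) (√(7x + 18) - √18)/x = 7·sqrt(2)/12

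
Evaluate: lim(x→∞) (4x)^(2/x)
This is an exponential indeterminate form.

For exponential indeterminate forms, take the natural log:
  Let L = lim(x→∞) (4x)^(2/x)
  Then ln(L) = lim(x→∞) [exponent × ln(base)]
  Evaluate using L'Hôpital or standard limits, then exponentiate.
  L = 1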